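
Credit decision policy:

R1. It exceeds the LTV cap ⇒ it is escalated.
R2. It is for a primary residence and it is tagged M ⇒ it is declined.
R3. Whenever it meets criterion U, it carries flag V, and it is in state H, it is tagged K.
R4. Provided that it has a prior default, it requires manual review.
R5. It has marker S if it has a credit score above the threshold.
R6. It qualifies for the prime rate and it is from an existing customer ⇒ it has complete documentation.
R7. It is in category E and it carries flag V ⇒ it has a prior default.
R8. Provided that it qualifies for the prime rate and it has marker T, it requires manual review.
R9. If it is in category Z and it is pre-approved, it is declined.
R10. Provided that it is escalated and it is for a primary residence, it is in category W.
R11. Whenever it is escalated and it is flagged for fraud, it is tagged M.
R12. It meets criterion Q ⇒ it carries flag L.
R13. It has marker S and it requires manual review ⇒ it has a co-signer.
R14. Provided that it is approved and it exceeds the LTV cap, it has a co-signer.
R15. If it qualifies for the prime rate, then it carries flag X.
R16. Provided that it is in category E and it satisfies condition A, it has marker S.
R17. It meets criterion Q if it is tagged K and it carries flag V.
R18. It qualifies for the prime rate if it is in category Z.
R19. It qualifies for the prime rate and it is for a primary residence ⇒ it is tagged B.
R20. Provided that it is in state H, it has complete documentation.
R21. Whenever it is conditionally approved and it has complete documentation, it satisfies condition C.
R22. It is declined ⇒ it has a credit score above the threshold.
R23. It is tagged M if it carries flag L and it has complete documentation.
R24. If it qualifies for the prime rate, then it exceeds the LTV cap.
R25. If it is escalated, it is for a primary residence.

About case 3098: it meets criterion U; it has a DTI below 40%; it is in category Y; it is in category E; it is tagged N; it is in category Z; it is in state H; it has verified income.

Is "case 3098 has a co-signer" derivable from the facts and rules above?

No

Forward chaining from the given facts derives: qualifies for the prime rate, has complete documentation, exceeds the LTV cap, is escalated, carries flag X, is for a primary residence, is in category W, is tagged B.
Rules concluding "it has a co-signer": R13 needs "it has marker S"; R14 needs "it is approved" — none of these are established.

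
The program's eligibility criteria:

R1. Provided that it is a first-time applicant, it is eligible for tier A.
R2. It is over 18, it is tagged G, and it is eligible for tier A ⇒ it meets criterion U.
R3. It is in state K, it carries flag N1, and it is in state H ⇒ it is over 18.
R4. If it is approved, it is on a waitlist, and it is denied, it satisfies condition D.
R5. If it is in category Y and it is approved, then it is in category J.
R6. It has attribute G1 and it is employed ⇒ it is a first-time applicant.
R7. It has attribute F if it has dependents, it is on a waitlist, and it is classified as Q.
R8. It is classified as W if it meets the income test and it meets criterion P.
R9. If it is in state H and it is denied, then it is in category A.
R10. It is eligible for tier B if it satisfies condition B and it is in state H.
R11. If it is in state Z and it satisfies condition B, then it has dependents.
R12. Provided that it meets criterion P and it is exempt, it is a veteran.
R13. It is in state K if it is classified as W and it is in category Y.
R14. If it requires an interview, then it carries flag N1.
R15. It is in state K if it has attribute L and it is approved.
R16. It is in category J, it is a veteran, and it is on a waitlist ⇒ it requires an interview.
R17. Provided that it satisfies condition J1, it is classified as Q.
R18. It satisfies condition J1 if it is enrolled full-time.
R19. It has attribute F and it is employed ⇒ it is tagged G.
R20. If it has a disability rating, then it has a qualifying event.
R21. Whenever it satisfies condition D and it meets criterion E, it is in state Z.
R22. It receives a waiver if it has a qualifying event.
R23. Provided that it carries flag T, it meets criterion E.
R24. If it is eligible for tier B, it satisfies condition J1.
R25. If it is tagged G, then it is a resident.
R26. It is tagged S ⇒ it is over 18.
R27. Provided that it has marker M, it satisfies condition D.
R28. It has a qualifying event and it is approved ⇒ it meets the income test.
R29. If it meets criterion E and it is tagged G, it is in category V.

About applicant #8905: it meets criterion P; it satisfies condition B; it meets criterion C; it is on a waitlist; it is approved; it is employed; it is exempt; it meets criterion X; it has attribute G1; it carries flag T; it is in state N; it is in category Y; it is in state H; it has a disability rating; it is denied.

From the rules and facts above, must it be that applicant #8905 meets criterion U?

By R4 (it is approved, it is on a waitlist, it is denied): it satisfies condition D.
By R5 (it is in category Y, it is approved): it is in category J.
By R6 (it has attribute G1, it is employed): it is a first-time applicant.
By R10 (it satisfies condition B, it is in state H): it is eligible for tier B.
By R12 (it meets criterion P, it is exempt): it is a veteran.
By R16 (it is in category J, it is a veteran, it is on a waitlist): it requires an interview.
By R20 (it has a disability rating): it has a qualifying event.
By R23 (it carries flag T): it meets criterion E.
By R24 (it is eligible for tier B): it satisfies condition J1.
By R28 (it has a qualifying event, it is approved): it meets the income test.
By R1 (it is a first-time applicant): it is eligible for tier A.
By R8 (it meets the income test, it meets criterion P): it is classified as W.
By R13 (it is classified as W, it is in category Y): it is in state K.
By R14 (it requires an interview): it carries flag N1.
By R17 (it satisfies condition J1): it is classified as Q.
By R21 (it satisfies condition D, it meets criterion E): it is in state Z.
By R3 (it is in state K, it carries flag N1, it is in state H): it is over 18.
By R11 (it is in state Z, it satisfies condition B): it has dependents.
By R7 (it has dependents, it is on a waitlist, it is classified as Q): it has attribute F.
By R19 (it has attribute F, it is employed): it is tagged G.
By R2 (it is over 18, it is tagged G, it is eligible for tier A): it meets criterion U.

Yes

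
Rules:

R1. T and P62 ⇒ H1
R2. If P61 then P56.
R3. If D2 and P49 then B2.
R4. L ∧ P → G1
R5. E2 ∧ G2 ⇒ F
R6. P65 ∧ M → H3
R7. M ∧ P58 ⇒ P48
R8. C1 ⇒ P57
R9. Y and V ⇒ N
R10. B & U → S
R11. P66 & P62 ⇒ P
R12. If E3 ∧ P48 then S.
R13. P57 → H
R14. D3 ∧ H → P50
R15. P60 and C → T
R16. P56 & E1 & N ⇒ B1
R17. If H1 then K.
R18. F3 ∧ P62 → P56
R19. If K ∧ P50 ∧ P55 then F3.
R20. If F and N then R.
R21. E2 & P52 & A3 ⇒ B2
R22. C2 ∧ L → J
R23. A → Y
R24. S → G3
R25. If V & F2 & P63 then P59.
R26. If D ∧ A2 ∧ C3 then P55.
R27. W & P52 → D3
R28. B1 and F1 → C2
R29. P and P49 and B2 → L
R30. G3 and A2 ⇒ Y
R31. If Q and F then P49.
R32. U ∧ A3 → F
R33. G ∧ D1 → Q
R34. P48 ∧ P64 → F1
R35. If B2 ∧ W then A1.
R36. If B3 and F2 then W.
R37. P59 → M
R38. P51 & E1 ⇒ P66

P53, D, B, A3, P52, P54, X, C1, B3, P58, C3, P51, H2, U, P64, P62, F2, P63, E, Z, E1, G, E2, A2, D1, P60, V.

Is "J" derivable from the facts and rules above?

Forward chaining from the given facts derives: P57, S, H, B2, G3, P59, P55, Y, F, Q, W, M, P66, P48, N, P, R, D3, P49, F1, A1, P50, L, G1.
The only rule concluding J is R22, which needs C2; that is never established.

No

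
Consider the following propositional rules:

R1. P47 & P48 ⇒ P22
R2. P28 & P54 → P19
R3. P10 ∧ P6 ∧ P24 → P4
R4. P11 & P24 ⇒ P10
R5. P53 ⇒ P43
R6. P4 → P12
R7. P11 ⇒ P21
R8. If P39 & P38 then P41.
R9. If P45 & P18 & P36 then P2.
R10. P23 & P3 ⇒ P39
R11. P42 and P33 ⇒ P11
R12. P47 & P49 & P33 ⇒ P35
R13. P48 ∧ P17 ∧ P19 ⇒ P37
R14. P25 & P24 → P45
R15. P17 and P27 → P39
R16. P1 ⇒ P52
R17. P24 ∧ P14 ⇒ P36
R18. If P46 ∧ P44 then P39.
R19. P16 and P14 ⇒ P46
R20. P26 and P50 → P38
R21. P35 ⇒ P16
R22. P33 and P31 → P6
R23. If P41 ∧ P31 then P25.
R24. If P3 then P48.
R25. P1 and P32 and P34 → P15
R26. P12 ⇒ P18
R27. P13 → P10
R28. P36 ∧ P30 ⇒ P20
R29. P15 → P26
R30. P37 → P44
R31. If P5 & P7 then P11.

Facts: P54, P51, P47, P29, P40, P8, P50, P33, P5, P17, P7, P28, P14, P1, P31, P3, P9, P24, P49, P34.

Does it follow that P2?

No

Forward chaining from the given facts derives: P19, P35, P52, P36, P16, P6, P48, P11, P22, P10, P21, P37, P46, P44, P4, P12, P39, P18.
The only rule concluding P2 is R9, which needs P45; that is never established.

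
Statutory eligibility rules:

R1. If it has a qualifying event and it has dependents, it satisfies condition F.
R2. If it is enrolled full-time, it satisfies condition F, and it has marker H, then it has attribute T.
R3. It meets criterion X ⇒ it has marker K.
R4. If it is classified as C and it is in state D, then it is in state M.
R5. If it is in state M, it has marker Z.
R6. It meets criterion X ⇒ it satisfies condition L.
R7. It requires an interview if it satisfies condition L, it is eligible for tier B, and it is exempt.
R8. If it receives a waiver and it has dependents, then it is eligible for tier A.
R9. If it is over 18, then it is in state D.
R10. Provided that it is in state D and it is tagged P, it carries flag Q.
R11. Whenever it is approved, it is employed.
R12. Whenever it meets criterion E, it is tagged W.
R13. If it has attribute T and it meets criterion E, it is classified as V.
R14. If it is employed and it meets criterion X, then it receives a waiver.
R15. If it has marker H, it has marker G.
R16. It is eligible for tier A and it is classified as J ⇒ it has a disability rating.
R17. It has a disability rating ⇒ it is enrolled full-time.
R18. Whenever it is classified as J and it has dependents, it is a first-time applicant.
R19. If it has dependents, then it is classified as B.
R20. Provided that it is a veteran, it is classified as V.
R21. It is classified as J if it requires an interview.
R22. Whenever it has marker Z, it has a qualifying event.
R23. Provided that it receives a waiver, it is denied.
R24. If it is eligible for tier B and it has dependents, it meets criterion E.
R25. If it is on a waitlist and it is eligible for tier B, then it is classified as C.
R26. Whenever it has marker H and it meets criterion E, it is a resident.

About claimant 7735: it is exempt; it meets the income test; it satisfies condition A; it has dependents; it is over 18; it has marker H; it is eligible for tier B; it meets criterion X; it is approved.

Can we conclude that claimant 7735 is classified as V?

No

Forward chaining from the given facts derives: has marker K, satisfies condition L, requires an interview, is in state D, is employed, receives a waiver, has marker G, is classified as B, is classified as J, is denied, meets criterion E, is a resident, is eligible for tier A, is tagged W, has a disability rating, is enrolled full-time, is a first-time applicant.
Rules concluding "it is classified as V": R13 needs "it has attribute T"; R20 needs "it is a veteran" — none of these are established.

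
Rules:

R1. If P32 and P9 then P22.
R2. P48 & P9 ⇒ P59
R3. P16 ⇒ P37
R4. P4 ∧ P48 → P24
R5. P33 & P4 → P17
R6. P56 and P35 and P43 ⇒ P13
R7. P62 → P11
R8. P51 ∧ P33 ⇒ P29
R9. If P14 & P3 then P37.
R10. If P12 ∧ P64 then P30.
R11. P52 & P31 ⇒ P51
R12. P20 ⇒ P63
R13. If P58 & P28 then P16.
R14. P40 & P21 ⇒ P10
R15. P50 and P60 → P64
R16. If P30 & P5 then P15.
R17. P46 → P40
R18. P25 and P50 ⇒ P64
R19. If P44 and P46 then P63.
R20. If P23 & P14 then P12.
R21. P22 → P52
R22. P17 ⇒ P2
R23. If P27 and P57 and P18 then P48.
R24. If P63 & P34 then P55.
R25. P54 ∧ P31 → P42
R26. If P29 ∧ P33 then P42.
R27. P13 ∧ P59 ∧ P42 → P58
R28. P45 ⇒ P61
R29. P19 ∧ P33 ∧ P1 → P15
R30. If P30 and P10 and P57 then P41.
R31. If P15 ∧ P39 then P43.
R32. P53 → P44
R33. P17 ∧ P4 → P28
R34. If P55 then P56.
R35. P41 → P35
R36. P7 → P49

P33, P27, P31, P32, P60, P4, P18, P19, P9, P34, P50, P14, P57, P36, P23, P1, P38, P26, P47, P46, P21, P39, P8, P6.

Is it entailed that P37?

Forward chaining from the given facts derives: P22, P17, P64, P40, P12, P52, P2, P48, P15, P43, P28, P59, P24, P30, P51, P10, P41, P35, P29, P42.
Rules concluding P37: R3 needs P16; R9 needs P3 — none of these are established.

No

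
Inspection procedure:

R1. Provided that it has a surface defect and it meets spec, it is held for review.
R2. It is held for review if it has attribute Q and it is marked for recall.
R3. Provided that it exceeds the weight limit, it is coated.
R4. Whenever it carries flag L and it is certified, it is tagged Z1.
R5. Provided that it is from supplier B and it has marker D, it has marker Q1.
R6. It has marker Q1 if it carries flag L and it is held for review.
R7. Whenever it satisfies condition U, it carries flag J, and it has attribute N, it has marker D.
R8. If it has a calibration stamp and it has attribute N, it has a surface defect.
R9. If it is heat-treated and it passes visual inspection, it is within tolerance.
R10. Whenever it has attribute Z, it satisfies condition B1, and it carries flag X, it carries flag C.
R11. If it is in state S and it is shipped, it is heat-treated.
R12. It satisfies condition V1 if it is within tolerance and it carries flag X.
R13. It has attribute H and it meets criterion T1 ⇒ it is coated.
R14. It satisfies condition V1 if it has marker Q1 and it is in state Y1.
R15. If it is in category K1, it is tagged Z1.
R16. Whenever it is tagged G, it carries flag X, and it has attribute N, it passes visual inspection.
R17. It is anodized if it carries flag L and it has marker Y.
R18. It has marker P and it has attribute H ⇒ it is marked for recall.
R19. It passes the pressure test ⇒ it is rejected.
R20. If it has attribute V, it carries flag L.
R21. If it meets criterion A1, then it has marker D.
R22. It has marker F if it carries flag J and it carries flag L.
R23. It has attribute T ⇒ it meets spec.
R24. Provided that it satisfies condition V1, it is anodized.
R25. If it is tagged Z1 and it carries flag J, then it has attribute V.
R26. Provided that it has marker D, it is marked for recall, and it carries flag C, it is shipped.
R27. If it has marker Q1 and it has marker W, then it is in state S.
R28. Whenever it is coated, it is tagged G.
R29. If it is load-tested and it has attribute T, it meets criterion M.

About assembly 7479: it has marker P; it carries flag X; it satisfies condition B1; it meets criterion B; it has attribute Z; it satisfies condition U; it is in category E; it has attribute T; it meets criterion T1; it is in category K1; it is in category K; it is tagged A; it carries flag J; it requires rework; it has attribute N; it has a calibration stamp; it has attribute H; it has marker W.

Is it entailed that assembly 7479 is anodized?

Yes

By R7 (it satisfies condition U, it carries flag J, it has attribute N): it has marker D.
By R8 (it has a calibration stamp, it has attribute N): it has a surface defect.
By R10 (it has attribute Z, it satisfies condition B1, it carries flag X): it carries flag C.
By R13 (it has attribute H, it meets criterion T1): it is coated.
By R15 (it is in category K1): it is tagged Z1.
By R18 (it has marker P, it has attribute H): it is marked for recall.
By R23 (it has attribute T): it meets spec.
By R25 (it is tagged Z1, it carries flag J): it has attribute V.
By R26 (it has marker D, it is marked for recall, it carries flag C): it is shipped.
By R28 (it is coated): it is tagged G.
By R1 (it has a surface defect, it meets spec): it is held for review.
By R16 (it is tagged G, it carries flag X, it has attribute N): it passes visual inspection.
By R20 (it has attribute V): it carries flag L.
By R6 (it carries flag L, it is held for review): it has marker Q1.
By R27 (it has marker Q1, it has marker W): it is in state S.
By R11 (it is in state S, it is shipped): it is heat-treated.
By R9 (it is heat-treated, it passes visual inspection): it is within tolerance.
By R12 (it is within tolerance, it carries flag X): it satisfies condition V1.
By R24 (it satisfies condition V1): it is anodized.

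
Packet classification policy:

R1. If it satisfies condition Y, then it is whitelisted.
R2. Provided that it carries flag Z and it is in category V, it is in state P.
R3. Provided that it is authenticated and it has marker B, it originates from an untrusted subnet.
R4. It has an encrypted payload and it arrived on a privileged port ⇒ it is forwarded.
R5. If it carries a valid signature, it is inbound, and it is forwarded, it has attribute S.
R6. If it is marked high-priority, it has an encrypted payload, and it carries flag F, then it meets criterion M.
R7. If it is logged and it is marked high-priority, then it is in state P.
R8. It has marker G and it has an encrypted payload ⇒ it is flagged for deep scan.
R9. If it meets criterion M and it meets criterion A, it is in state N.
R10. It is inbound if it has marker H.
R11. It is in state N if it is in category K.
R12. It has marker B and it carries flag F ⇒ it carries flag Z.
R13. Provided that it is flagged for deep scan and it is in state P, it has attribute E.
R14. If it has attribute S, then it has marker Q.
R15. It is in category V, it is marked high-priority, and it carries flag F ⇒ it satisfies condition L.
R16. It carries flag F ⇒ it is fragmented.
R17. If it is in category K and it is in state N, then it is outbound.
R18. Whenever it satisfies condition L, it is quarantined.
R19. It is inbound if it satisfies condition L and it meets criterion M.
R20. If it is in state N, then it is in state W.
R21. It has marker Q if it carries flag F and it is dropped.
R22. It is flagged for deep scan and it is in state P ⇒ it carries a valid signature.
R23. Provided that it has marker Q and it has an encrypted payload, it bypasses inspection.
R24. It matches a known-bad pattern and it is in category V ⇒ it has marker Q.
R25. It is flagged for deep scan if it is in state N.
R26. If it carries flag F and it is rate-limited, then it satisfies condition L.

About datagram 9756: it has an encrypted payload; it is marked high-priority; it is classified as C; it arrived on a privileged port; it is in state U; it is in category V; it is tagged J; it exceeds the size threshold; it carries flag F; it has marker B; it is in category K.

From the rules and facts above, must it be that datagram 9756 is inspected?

Forward chaining from the given facts derives: is forwarded, meets criterion M, is in state N, carries flag Z, satisfies condition L, is fragmented, is outbound, is quarantined, is inbound, is in state W, is flagged for deep scan, is in state P, has attribute E, carries a valid signature, has attribute S, has marker Q, bypasses inspection.
No rule has "it is inspected" as its conclusion, and it is not among the given facts.

No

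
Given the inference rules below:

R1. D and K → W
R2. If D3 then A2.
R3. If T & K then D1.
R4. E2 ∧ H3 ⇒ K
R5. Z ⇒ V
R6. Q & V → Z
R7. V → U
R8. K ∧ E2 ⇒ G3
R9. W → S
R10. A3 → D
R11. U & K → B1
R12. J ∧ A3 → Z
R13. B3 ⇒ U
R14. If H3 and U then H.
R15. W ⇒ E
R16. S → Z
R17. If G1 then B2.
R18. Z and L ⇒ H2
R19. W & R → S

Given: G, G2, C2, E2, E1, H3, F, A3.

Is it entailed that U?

K  (by R4: E2, H3)
D  (by R10: A3)
W  (by R1: D, K)
S  (by R9: W)
Z  (by R16: S)
V  (by R5: Z)
U  (by R7: V)

Yes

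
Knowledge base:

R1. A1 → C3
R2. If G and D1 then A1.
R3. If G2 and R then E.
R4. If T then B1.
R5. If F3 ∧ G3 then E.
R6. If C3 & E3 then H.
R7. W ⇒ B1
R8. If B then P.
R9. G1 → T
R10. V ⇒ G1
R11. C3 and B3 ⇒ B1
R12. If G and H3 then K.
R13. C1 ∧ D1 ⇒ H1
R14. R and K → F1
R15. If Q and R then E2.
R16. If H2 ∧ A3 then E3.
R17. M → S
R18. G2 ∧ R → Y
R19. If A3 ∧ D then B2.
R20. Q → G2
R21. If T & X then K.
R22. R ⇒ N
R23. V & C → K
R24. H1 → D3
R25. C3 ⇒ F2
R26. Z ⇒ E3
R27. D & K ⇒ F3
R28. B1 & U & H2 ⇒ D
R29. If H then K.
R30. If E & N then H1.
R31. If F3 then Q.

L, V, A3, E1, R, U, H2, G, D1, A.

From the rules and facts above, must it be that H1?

A1  (by R2: G, D1)
G1  (by R10: V)
E3  (by R16: H2, A3)
N  (by R22: R)
C3  (by R1: A1)
H  (by R6: C3, E3)
T  (by R9: G1)
K  (by R29: H)
B1  (by R4: T)
D  (by R28: B1, U, H2)
F3  (by R27: D, K)
Q  (by R31: F3)
G2  (by R20: Q)
E  (by R3: G2, R)
H1  (by R30: E, N)

Yes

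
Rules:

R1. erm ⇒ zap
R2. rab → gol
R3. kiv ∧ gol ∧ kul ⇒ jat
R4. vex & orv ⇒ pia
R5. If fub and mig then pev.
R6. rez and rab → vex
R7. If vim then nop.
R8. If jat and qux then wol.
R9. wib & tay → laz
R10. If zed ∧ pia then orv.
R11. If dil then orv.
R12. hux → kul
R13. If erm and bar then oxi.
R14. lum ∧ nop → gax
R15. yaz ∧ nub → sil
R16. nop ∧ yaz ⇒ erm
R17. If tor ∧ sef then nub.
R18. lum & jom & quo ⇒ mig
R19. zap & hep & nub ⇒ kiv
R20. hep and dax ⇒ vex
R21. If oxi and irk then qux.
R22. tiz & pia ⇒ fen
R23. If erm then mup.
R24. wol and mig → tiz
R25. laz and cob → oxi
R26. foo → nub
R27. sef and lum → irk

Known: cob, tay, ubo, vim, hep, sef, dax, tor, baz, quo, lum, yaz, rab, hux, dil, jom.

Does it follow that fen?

Forward chaining from the given facts derives: gol, nop, orv, kul, gax, erm, nub, mig, vex, mup, irk, zap, pia, sil, kiv, jat.
The only rule concluding fen is R22, which needs tiz; that is never established.

No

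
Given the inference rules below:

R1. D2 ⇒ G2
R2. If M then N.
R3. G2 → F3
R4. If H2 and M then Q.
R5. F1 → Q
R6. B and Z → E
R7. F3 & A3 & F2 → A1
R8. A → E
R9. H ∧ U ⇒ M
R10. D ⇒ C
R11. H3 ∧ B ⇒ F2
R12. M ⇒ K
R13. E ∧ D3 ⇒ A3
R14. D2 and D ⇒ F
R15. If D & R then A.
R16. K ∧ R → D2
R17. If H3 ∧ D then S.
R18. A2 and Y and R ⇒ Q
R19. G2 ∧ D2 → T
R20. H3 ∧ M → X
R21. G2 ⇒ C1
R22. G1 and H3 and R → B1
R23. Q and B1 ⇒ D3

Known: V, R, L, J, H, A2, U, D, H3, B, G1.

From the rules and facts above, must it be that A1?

Forward chaining from the given facts derives: M, C, F2, K, A, D2, S, X, B1, G2, N, F3, E, F, T, C1.
The only rule concluding A1 is R7, which needs A3; that is never established.

No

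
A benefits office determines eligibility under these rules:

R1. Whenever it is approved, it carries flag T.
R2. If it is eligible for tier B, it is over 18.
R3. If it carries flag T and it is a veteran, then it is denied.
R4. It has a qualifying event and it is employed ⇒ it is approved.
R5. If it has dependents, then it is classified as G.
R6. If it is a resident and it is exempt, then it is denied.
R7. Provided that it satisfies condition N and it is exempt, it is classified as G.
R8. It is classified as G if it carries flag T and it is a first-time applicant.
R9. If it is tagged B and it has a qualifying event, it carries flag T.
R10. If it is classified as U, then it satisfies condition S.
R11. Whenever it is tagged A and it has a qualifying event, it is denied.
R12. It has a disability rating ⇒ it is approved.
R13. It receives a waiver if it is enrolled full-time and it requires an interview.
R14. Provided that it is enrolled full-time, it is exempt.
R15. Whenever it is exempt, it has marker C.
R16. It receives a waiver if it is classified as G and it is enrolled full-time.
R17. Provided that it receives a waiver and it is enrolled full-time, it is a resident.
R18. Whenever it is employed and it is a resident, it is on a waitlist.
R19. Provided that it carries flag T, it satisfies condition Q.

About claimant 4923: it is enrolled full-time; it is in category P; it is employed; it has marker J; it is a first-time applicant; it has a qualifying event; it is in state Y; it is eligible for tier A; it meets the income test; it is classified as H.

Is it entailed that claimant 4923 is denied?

Yes

By R4 (it has a qualifying event, it is employed): it is approved.
By R14 (it is enrolled full-time): it is exempt.
By R1 (it is approved): it carries flag T.
By R8 (it carries flag T, it is a first-time applicant): it is classified as G.
By R16 (it is classified as G, it is enrolled full-time): it receives a waiver.
By R17 (it receives a waiver, it is enrolled full-time): it is a resident.
By R6 (it is a resident, it is exempt): it is denied.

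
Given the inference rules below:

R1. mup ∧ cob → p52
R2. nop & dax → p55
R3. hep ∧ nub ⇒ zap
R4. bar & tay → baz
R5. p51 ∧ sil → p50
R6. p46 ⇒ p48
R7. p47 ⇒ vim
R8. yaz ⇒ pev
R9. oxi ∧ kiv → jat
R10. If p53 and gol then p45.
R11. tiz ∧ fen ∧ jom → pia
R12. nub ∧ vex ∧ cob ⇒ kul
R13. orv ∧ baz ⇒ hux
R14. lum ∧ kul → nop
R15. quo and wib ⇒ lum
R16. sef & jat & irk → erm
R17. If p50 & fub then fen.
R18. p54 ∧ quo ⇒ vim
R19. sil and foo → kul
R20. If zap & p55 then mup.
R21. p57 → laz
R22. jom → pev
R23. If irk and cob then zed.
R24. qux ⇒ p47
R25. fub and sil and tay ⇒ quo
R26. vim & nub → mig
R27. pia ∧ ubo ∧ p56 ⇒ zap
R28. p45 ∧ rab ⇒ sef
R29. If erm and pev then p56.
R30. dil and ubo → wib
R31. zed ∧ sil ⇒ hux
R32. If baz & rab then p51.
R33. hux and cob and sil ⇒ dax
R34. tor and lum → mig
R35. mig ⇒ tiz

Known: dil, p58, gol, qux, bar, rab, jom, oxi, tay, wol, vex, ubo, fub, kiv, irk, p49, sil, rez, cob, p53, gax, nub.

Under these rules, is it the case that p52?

baz  (by R4: bar, tay)
jat  (by R9: oxi, kiv)
p45  (by R10: p53, gol)
kul  (by R12: nub, vex, cob)
pev  (by R22: jom)
zed  (by R23: irk, cob)
p47  (by R24: qux)
quo  (by R25: fub, sil, tay)
sef  (by R28: p45, rab)
wib  (by R30: dil, ubo)
hux  (by R31: zed, sil)
p51  (by R32: baz, rab)
dax  (by R33: hux, cob, sil)
p50  (by R5: p51, sil)
vim  (by R7: p47)
lum  (by R15: quo, wib)
erm  (by R16: sef, jat, irk)
fen  (by R17: p50, fub)
mig  (by R26: vim, nub)
p56  (by R29: erm, pev)
tiz  (by R35: mig)
pia  (by R11: tiz, fen, jom)
nop  (by R14: lum, kul)
zap  (by R27: pia, ubo, p56)
p55  (by R2: nop, dax)
mup  (by R20: zap, p55)
p52  (by R1: mup, cob)

Yes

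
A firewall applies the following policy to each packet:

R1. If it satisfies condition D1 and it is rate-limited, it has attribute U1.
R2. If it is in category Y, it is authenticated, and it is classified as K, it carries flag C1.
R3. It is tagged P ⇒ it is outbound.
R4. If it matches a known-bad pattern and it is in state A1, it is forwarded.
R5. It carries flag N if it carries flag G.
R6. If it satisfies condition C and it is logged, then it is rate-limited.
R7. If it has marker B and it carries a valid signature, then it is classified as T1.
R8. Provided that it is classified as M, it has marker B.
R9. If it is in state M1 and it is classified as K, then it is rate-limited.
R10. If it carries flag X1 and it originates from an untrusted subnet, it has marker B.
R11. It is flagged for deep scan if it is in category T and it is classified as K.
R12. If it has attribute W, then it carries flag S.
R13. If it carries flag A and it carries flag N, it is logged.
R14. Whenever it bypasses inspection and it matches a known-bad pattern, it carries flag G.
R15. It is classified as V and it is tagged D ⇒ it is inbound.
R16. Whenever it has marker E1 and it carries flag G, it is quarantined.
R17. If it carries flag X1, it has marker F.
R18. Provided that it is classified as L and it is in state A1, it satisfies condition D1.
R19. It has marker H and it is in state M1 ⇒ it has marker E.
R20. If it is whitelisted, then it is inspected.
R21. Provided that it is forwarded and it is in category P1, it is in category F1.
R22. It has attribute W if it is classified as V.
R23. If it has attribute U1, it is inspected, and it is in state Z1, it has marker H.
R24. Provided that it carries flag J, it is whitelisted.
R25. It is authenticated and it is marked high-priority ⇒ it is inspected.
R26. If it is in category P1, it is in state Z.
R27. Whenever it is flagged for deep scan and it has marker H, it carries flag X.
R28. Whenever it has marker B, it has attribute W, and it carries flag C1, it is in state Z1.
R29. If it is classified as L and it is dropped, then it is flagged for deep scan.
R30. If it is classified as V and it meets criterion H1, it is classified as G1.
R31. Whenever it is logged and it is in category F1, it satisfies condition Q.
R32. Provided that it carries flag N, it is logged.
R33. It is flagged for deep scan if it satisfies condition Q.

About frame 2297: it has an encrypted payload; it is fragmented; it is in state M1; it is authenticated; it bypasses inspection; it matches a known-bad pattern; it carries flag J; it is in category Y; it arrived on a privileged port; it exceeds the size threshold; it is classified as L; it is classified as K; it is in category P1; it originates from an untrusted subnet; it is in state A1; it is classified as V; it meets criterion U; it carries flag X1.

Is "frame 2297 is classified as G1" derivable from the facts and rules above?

No

Forward chaining from the given facts derives: carries flag C1, is forwarded, is rate-limited, has marker B, carries flag G, has marker F, satisfies condition D1, is in category F1, has attribute W, is whitelisted, is in state Z, is in state Z1, has attribute U1, carries flag N, carries flag S, is inspected, has marker H, is logged, has marker E, satisfies condition Q, is flagged for deep scan, carries flag X.
The only rule concluding "it is classified as G1" is R30, which needs "it meets criterion H1"; that is never established.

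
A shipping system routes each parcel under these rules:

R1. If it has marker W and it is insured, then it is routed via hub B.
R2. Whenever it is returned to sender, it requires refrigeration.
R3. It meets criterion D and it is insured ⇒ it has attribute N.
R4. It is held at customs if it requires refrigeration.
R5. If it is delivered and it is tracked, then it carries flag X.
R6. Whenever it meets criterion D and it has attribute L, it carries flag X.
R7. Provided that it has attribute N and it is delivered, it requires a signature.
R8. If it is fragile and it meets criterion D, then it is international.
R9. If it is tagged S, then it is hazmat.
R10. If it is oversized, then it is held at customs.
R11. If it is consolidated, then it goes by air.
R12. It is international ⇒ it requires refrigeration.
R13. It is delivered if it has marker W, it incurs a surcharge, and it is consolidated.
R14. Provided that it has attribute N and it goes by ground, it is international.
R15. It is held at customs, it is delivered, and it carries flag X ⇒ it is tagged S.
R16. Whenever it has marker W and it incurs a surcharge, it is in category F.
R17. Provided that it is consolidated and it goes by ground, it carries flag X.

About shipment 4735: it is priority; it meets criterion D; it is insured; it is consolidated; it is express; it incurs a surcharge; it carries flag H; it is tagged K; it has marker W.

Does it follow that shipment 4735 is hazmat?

No

Forward chaining from the given facts derives: is routed via hub B, has attribute N, goes by air, is delivered, is in category F, requires a signature.
The only rule concluding "it is hazmat" is R9, which needs "it is tagged S"; that is never established.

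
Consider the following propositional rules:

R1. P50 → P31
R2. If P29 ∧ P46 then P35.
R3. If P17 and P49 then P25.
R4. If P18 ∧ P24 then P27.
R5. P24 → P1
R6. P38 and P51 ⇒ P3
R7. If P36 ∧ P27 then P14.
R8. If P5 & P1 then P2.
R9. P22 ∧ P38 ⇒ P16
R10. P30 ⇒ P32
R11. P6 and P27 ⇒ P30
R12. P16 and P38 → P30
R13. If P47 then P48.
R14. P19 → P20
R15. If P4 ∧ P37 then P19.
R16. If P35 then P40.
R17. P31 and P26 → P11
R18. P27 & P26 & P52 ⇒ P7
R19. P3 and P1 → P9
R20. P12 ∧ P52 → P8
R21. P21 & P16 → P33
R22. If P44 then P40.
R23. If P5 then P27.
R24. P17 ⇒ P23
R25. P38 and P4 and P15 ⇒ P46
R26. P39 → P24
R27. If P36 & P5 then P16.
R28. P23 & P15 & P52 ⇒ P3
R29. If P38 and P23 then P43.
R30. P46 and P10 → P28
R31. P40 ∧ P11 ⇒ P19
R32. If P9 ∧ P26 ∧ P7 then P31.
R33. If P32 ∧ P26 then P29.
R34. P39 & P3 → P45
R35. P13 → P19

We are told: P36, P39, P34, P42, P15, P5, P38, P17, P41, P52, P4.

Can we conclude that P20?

No

Forward chaining from the given facts derives: P27, P23, P46, P24, P16, P3, P43, P45, P1, P14, P2, P30, P9, P32.
The only rule concluding P20 is R14, which needs P19; that is never established.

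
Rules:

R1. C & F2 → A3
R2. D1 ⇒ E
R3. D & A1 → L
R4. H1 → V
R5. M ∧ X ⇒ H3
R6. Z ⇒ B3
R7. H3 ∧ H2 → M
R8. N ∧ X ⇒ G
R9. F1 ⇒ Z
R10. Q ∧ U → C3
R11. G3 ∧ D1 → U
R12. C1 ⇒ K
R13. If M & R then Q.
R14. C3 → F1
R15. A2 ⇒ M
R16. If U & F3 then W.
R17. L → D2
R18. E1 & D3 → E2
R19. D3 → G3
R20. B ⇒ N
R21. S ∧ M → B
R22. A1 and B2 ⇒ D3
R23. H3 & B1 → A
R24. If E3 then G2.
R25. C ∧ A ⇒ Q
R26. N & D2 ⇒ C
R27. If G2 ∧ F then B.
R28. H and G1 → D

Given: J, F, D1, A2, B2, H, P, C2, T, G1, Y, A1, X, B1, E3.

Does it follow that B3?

Yes

M  (by R15: A2)
D3  (by R22: A1, B2)
G2  (by R24: E3)
B  (by R27: G2, F)
D  (by R28: H, G1)
L  (by R3: D, A1)
H3  (by R5: M, X)
D2  (by R17: L)
G3  (by R19: D3)
N  (by R20: B)
A  (by R23: H3, B1)
C  (by R26: N, D2)
U  (by R11: G3, D1)
Q  (by R25: C, A)
C3  (by R10: Q, U)
F1  (by R14: C3)
Z  (by R9: F1)
B3  (by R6: Z)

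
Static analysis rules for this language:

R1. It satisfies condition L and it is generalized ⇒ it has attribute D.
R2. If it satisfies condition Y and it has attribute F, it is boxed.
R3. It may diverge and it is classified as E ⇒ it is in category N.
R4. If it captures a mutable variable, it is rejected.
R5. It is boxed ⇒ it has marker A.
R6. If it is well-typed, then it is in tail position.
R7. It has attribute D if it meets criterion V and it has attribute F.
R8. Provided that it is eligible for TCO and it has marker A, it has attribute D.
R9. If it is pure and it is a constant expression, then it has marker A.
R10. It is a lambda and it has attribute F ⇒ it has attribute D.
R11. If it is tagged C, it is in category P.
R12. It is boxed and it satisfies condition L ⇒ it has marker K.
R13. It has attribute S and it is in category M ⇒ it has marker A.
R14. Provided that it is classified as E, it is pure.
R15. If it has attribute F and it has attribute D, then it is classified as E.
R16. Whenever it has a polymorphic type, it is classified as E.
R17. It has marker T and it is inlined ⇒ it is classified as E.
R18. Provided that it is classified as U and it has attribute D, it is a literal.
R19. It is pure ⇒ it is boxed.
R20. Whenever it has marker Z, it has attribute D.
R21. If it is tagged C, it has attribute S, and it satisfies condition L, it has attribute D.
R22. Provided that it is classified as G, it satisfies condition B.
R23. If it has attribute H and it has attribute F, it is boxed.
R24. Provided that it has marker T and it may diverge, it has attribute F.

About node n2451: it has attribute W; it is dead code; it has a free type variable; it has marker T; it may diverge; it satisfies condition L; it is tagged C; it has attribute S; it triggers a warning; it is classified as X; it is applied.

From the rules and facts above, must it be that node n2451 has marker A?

By R21 (it is tagged C, it has attribute S, it satisfies condition L): it has attribute D.
By R24 (it has marker T, it may diverge): it has attribute F.
By R15 (it has attribute F, it has attribute D): it is classified as E.
By R14 (it is classified as E): it is pure.
By R19 (it is pure): it is boxed.
By R5 (it is boxed): it has marker A.

Yes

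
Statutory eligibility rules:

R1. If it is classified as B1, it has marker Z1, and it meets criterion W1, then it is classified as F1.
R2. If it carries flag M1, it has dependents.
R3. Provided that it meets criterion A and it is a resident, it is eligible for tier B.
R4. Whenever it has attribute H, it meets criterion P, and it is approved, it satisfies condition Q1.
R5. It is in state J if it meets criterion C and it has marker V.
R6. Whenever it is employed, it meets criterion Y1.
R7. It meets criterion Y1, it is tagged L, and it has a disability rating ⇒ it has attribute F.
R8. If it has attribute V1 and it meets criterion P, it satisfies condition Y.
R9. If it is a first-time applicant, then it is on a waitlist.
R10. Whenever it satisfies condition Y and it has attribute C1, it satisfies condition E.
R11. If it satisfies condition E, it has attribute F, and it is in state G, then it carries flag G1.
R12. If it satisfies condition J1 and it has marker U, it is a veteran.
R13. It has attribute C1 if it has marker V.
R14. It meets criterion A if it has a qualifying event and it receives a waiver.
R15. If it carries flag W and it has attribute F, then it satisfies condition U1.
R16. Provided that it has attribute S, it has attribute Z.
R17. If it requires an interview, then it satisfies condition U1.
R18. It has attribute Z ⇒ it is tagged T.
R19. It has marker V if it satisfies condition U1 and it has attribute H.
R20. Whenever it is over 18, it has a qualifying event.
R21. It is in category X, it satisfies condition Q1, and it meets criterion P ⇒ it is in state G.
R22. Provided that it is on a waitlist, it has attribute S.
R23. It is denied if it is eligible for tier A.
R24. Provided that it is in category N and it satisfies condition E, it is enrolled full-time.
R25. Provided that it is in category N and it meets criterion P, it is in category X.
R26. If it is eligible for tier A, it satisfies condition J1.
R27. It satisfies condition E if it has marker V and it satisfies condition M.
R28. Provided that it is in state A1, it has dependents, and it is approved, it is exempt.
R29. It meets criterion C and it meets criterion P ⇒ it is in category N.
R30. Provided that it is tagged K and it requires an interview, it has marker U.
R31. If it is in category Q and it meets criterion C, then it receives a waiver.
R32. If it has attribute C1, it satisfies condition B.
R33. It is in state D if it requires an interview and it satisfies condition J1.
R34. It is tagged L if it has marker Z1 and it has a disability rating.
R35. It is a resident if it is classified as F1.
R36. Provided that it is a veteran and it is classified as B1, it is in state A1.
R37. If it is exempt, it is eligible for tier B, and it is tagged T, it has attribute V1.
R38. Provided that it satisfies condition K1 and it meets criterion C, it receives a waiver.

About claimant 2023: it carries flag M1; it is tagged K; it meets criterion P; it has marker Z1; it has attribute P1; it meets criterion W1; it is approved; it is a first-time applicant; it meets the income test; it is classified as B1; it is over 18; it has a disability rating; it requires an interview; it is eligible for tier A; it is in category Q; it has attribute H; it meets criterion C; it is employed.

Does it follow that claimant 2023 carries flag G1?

Yes

By R1 (it is classified as B1, it has marker Z1, it meets criterion W1): it is classified as F1.
By R2 (it carries flag M1): it has dependents.
By R4 (it has attribute H, it meets criterion P, it is approved): it satisfies condition Q1.
By R6 (it is employed): it meets criterion Y1.
By R9 (it is a first-time applicant): it is on a waitlist.
By R17 (it requires an interview): it satisfies condition U1.
By R19 (it satisfies condition U1, it has attribute H): it has marker V.
By R20 (it is over 18): it has a qualifying event.
By R22 (it is on a waitlist): it has attribute S.
By R26 (it is eligible for tier A): it satisfies condition J1.
By R29 (it meets criterion C, it meets criterion P): it is in category N.
By R30 (it is tagged K, it requires an interview): it has marker U.
By R31 (it is in category Q, it meets criterion C): it receives a waiver.
By R34 (it has marker Z1, it has a disability rating): it is tagged L.
By R35 (it is classified as F1): it is a resident.
By R7 (it meets criterion Y1, it is tagged L, it has a disability rating): it has attribute F.
By R12 (it satisfies condition J1, it has marker U): it is a veteran.
By R13 (it has marker V): it has attribute C1.
By R14 (it has a qualifying event, it receives a waiver): it meets criterion A.
By R16 (it has attribute S): it has attribute Z.
By R18 (it has attribute Z): it is tagged T.
By R25 (it is in category N, it meets criterion P): it is in category X.
By R36 (it is a veteran, it is classified as B1): it is in state A1.
By R3 (it meets criterion A, it is a resident): it is eligible for tier B.
By R21 (it is in category X, it satisfies condition Q1, it meets criterion P): it is in state G.
By R28 (it is in state A1, it has dependents, it is approved): it is exempt.
By R37 (it is exempt, it is eligible for tier B, it is tagged T): it has attribute V1.
By R8 (it has attribute V1, it meets criterion P): it satisfies condition Y.
By R10 (it satisfies condition Y, it has attribute C1): it satisfies condition E.
By R11 (it satisfies condition E, it has attribute F, it is in state G): it carries flag G1.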